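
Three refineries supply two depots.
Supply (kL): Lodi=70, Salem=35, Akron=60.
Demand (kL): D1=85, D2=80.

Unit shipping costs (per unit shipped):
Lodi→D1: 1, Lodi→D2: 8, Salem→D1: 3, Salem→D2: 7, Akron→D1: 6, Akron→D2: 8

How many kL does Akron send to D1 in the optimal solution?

The minimum-cost plan:
  Lodi to D1: 70 × 1 = 70
  Salem to D1: 15 × 3 = 45
  Salem to D2: 20 × 7 = 140
  Akron to D2: 60 × 8 = 480
Total cost = 735.
The route Akron→D1 is not used.

0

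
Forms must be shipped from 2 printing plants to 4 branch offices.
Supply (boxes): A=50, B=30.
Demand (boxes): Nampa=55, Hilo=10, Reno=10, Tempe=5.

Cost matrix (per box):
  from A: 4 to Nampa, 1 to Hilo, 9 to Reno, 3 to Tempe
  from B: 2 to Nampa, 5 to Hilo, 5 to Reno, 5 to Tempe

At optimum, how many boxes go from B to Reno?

Optimal shipments:
  A->Nampa: 35 boxes
  A->Hilo: 10 boxes
  A->Tempe: 5 boxes
  B->Nampa: 20 boxes
  B->Reno: 10 boxes
Total cost = 255.
So B→Reno carries 10 boxes.

10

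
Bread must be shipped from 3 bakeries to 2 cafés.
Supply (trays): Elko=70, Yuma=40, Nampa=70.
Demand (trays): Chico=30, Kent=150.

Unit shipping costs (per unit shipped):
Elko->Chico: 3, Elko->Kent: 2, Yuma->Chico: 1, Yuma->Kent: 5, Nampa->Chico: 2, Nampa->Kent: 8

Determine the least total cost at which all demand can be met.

Optimal allocation:
  Elko→Kent: 70 × 2 = 140
  Yuma→Kent: 40 × 5 = 200
  Nampa→Chico: 30 × 2 = 60
  Nampa→Kent: 40 × 8 = 320
Total = 140 + 200 + 60 + 320 = 720.

720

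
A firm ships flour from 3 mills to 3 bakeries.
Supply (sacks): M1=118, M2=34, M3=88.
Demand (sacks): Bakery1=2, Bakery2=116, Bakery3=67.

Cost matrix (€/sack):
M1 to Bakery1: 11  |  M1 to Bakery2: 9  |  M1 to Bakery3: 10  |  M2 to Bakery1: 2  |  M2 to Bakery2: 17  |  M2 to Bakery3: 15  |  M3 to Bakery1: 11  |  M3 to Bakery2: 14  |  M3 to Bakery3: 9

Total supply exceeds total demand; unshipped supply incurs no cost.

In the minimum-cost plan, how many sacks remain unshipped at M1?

An optimal plan:
  M1 to Bakery2: 116 sacks
  M2 to Bakery1: 2 sacks
  M3 to Bakery3: 67 sacks
Total cost = €1651.
M1 ships 116 of its 118, leaving 2.

2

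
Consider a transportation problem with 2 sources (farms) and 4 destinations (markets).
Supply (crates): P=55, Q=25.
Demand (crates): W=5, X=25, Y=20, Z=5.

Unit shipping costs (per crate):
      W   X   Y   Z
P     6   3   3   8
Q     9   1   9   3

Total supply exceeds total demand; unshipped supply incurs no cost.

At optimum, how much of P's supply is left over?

25

Minimum-cost shipments:
  P->W: 5 × 6 = 30
  P->X: 5 × 3 = 15
  P->Y: 20 × 3 = 60
  Q->X: 20 × 1 = 20
  Q->Z: 5 × 3 = 15
Total cost = 140.
P ships 30 of its 55, leaving 25.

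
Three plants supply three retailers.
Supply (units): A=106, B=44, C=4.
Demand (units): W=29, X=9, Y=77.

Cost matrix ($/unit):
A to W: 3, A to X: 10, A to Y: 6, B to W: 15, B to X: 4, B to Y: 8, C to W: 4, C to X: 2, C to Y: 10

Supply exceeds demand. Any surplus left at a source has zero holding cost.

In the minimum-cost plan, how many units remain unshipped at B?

39

Minimum-cost shipments:
  A->W: 29 × $3 = $87
  A->Y: 77 × $6 = $462
  B->X: 5 × $4 = $20
  C->X: 4 × $2 = $8
Total cost = $577.
B ships 5 of its 44, leaving 39.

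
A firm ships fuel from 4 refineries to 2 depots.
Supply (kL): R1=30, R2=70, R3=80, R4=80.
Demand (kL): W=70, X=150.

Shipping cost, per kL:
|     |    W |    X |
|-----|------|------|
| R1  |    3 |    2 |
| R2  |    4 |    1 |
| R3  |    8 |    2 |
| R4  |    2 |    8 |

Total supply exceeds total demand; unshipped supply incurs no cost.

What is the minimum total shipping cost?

Optimal allocation:
  R1→X: 30 × 2 = 60
  R2→X: 70 × 1 = 70
  R3→X: 50 × 2 = 100
  R4→W: 70 × 2 = 140
Total = 60 + 70 + 100 + 140 = 370.

370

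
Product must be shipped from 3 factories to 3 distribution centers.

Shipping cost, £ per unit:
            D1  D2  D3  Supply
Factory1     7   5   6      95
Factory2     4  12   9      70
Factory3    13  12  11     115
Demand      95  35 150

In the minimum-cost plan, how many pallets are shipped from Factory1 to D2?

35

Solving gives:
  Factory1->D1: 25 × £7 = £175
  Factory1->D2: 35 × £5 = £175
  Factory1->D3: 35 × £6 = £210
  Factory2->D1: 70 × £4 = £280
  Factory3->D3: 115 × £11 = £1265
Total cost = £2105.
So Factory1→D2 carries 35 pallets.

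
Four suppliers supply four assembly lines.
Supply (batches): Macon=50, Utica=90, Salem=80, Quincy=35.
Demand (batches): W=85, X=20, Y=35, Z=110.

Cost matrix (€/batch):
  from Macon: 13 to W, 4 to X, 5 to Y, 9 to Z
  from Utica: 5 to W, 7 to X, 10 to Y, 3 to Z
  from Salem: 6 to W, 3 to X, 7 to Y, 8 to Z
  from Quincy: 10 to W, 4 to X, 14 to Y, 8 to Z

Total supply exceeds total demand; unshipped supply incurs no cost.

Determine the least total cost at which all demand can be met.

A cheapest plan:
  Macon→X: 15 batches
  Macon→Y: 35 batches
  Utica→Z: 90 batches
  Salem→W: 80 batches
  Quincy→W: 5 batches
  Quincy→X: 5 batches
  Quincy→Z: 20 batches
Total cost = €1215.
(Supply check: Macon ships 50; Utica ships 90; Salem ships 80; Quincy ships 30.)

1215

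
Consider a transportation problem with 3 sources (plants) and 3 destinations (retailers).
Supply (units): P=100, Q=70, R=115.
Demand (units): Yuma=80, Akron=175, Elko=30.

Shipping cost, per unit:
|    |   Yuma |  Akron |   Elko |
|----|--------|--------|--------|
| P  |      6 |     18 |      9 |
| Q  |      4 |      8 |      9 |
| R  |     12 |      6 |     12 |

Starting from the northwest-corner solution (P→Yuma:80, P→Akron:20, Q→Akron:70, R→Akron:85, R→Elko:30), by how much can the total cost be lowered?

Current plan cost = 80·6 + 20·18 + 70·8 + 85·6 + 30·12 = 2270.
Optimal plan:
  P to Yuma: 70 × 6 = 420
  P to Elko: 30 × 9 = 270
  Q to Yuma: 10 × 4 = 40
  Q to Akron: 60 × 8 = 480
  R to Akron: 115 × 6 = 690
Optimal cost = 1900.
Saving = 2270 − 1900 = 370.

370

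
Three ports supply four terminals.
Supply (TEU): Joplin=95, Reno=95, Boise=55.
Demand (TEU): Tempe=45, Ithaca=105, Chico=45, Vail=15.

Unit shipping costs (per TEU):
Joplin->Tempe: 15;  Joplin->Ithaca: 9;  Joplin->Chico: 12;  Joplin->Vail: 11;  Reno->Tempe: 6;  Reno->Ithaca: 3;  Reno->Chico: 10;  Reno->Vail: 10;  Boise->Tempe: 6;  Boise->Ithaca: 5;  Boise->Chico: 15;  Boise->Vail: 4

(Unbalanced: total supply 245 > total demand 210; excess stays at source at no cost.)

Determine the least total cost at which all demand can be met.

1275

A cheapest plan:
  Joplin->Ithaca: 15 × 9 = 135
  Joplin->Chico: 45 × 12 = 540
  Reno->Tempe: 5 × 6 = 30
  Reno->Ithaca: 90 × 3 = 270
  Boise->Tempe: 40 × 6 = 240
  Boise->Vail: 15 × 4 = 60
Total = 135 + 540 + 30 + 270 + 240 + 60 = 1275.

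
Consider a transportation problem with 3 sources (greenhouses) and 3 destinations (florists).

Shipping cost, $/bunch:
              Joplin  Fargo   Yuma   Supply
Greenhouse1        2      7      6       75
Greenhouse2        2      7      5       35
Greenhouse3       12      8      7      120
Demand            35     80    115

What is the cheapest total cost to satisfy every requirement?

1405

One minimum-cost allocation:
  Greenhouse1→Joplin: 35 bunches
  Greenhouse1→Yuma: 40 bunches
  Greenhouse2→Yuma: 35 bunches
  Greenhouse3→Fargo: 80 bunches
  Greenhouse3→Yuma: 40 bunches
Total cost = $1405.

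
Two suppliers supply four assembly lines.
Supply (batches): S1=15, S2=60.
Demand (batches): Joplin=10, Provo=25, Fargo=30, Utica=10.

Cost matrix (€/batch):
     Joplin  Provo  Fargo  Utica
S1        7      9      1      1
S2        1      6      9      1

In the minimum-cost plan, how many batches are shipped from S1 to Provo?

0

The minimum-cost plan:
  S1 to Fargo: 15 batches
  S2 to Joplin: 10 batches
  S2 to Provo: 25 batches
  S2 to Fargo: 15 batches
  S2 to Utica: 10 batches
Total cost = €320.
The route S1→Provo is not used.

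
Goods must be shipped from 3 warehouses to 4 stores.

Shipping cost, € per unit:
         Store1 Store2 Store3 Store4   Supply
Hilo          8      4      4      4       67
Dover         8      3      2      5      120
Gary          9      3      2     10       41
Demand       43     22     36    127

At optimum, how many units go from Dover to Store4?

Optimal shipments:
  Hilo→Store4: 67 × €4 = €268
  Dover→Store1: 43 × €8 = €344
  Dover→Store2: 17 × €3 = €51
  Dover→Store4: 60 × €5 = €300
  Gary→Store2: 5 × €3 = €15
  Gary→Store3: 36 × €2 = €72
Total cost = €1050.
So Dover→Store4 carries 60 units.

60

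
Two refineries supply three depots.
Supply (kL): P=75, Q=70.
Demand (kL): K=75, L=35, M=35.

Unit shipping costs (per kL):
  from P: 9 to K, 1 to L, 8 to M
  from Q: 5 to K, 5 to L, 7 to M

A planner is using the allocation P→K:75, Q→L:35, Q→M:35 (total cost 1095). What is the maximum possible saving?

Current plan cost = 75·9 + 35·5 + 35·7 = 1095.
Optimal plan:
  P->K: 5 × 9 = 45
  P->L: 35 × 1 = 35
  P->M: 35 × 8 = 280
  Q->K: 70 × 5 = 350
Optimal cost = 710.
Saving = 1095 − 710 = 385.

385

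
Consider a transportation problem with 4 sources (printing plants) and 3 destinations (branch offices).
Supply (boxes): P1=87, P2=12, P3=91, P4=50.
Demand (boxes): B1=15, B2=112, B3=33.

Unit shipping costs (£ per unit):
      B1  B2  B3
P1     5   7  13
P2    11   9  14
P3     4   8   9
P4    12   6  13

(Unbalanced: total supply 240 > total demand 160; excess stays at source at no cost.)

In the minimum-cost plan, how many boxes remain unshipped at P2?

An optimal plan:
  P1 to B2: 62 × £7 = £434
  P3 to B1: 15 × £4 = £60
  P3 to B3: 33 × £9 = £297
  P4 to B2: 50 × £6 = £300
Total cost = £1091.
P2 ships 0 of its 12, leaving 12.

12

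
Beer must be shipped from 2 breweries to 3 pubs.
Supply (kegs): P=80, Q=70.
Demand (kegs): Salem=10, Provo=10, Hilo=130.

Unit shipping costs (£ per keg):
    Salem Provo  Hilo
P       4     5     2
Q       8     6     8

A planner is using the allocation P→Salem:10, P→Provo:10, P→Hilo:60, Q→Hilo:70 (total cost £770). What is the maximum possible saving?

Current plan cost = 10·4 + 10·5 + 60·2 + 70·8 = £770.
Optimal plan:
  P to Hilo: 80 kegs
  Q to Salem: 10 kegs
  Q to Provo: 10 kegs
  Q to Hilo: 50 kegs
Optimal cost = £700.
Saving = 770 − 700 = £70.

70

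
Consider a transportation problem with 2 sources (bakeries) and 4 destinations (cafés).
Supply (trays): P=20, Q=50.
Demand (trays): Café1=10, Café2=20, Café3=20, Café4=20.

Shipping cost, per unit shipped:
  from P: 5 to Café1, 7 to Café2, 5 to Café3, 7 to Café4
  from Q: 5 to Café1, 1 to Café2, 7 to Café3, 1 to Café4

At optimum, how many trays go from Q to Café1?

10

Solving gives:
  P→Café3: 20 trays
  Q→Café1: 10 trays
  Q→Café2: 20 trays
  Q→Café4: 20 trays
Total cost = 190.
So Q→Café1 carries 10 trays.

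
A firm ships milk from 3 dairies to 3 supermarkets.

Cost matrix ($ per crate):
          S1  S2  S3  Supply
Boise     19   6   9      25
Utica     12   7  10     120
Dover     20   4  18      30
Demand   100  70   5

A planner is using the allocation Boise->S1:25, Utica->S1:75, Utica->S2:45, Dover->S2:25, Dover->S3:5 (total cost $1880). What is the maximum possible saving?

255

Current plan cost = 25·19 + 75·12 + 45·7 + 25·4 + 5·18 = $1880.
Optimal plan:
  Boise->S2: 20 × $6 = $120
  Boise->S3: 5 × $9 = $45
  Utica->S1: 100 × $12 = $1200
  Utica->S2: 20 × $7 = $140
  Dover->S2: 30 × $4 = $120
Optimal cost = $1625.
Saving = 1880 − 1625 = $255.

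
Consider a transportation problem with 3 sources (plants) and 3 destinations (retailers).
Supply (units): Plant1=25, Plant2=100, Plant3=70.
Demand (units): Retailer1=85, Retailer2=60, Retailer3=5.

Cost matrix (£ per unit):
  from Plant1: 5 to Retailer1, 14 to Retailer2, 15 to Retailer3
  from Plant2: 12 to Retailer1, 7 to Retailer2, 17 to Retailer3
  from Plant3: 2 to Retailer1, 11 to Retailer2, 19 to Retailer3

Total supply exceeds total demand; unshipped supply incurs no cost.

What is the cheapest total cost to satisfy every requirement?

710

An optimal shipping plan:
  Plant1–Retailer1: 15 × £5 = £75
  Plant1–Retailer3: 5 × £15 = £75
  Plant2–Retailer2: 60 × £7 = £420
  Plant3–Retailer1: 70 × £2 = £140
Total = 75 + 75 + 420 + 140 = £710.
(Supply check: Plant1 ships 20; Plant2 ships 60; Plant3 ships 70.)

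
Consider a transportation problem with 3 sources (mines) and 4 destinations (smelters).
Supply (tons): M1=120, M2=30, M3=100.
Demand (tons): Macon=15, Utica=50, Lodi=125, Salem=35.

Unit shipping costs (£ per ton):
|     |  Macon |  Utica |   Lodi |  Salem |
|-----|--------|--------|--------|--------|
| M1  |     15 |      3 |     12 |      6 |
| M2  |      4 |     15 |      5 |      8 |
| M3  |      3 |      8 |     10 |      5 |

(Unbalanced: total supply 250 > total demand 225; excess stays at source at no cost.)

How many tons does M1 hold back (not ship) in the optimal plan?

Minimum-cost shipments:
  M1 to Utica: 50 × £3 = £150
  M1 to Lodi: 10 × £12 = £120
  M1 to Salem: 35 × £6 = £210
  M2 to Lodi: 30 × £5 = £150
  M3 to Macon: 15 × £3 = £45
  M3 to Lodi: 85 × £10 = £850
Total cost = £1525.
M1 ships 95 of its 120, leaving 25.

25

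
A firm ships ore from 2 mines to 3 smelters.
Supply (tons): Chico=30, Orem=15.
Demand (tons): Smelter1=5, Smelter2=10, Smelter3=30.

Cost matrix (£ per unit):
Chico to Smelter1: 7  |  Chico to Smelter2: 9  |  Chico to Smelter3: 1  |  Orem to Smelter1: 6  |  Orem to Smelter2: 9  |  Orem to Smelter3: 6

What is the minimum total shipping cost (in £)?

One minimum-cost allocation:
  Chico→Smelter3: 30 × £1 = £30
  Orem→Smelter1: 5 × £6 = £30
  Orem→Smelter2: 10 × £9 = £90
Total = 30 + 30 + 90 = £150.

150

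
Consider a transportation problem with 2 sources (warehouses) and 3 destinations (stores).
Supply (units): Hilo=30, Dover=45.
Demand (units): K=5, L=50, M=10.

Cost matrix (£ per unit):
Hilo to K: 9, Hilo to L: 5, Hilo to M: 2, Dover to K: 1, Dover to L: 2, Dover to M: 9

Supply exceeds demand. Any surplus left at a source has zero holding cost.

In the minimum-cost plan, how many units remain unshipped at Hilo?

An optimal plan:
  Hilo->L: 10 × £5 = £50
  Hilo->M: 10 × £2 = £20
  Dover->K: 5 × £1 = £5
  Dover->L: 40 × £2 = £80
Total cost = £155.
Hilo ships 20 of its 30, leaving 10.

10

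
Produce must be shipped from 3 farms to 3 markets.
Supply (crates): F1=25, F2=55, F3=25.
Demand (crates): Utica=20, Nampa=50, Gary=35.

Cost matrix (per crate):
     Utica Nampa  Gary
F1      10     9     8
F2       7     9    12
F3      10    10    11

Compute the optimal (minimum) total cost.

An optimal shipping plan:
  F1 to Gary: 25 × 8 = 200
  F2 to Utica: 20 × 7 = 140
  F2 to Nampa: 35 × 9 = 315
  F3 to Nampa: 15 × 10 = 150
  F3 to Gary: 10 × 11 = 110
Total = 200 + 140 + 315 + 150 + 110 = 915.

915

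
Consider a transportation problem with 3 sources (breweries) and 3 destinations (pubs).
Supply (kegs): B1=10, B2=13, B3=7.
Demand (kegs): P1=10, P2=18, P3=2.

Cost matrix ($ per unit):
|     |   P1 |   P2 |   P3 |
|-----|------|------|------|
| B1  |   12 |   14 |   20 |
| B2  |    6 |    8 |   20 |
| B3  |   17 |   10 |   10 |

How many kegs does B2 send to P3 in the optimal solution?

0

Optimal shipments:
  B1 to P2: 10 kegs
  B2 to P1: 10 kegs
  B2 to P2: 3 kegs
  B3 to P2: 5 kegs
  B3 to P3: 2 kegs
Total cost = $294.
The route B2→P3 is not used.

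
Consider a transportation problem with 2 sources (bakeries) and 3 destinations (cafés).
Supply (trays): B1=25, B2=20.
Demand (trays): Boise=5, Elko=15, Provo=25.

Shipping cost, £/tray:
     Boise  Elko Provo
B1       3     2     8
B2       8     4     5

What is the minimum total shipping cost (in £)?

185

A cheapest plan:
  B1→Boise: 5 × £3 = £15
  B1→Elko: 15 × £2 = £30
  B1→Provo: 5 × £8 = £40
  B2→Provo: 20 × £5 = £100
Total = 15 + 30 + 40 + 100 = £185.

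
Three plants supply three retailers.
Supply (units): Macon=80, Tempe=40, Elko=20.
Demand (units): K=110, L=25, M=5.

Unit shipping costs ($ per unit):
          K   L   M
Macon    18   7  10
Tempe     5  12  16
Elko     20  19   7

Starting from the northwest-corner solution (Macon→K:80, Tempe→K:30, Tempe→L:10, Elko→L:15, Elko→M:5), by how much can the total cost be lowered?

Current plan cost = 80·18 + 30·5 + 10·12 + 15·19 + 5·7 = $2030.
Optimal plan:
  Macon->K: 55 × $18 = $990
  Macon->L: 25 × $7 = $175
  Tempe->K: 40 × $5 = $200
  Elko->K: 15 × $20 = $300
  Elko->M: 5 × $7 = $35
Optimal cost = $1700.
Saving = 2030 − 1700 = $330.

330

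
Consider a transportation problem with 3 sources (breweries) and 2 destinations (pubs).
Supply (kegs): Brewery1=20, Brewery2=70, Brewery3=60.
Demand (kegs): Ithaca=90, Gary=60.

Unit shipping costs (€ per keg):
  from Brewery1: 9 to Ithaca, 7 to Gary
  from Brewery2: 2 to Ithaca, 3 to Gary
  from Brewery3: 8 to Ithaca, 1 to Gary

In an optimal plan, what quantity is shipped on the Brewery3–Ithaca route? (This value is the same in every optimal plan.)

The minimum-cost plan:
  Brewery1–Ithaca: 20 kegs
  Brewery2–Ithaca: 70 kegs
  Brewery3–Gary: 60 kegs
Total cost = €380.
The route Brewery3→Ithaca is not used.

0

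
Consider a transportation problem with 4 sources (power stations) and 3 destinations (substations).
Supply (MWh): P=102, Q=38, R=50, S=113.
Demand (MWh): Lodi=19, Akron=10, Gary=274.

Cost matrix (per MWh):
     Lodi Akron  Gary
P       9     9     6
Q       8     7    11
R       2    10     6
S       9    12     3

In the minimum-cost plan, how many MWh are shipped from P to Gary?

102

Optimal shipments:
  P->Gary: 102 × 6 = 612
  Q->Akron: 10 × 7 = 70
  Q->Gary: 28 × 11 = 308
  R->Lodi: 19 × 2 = 38
  R->Gary: 31 × 6 = 186
  S->Gary: 113 × 3 = 339
Total cost = 1553.
So P→Gary carries 102 MWh.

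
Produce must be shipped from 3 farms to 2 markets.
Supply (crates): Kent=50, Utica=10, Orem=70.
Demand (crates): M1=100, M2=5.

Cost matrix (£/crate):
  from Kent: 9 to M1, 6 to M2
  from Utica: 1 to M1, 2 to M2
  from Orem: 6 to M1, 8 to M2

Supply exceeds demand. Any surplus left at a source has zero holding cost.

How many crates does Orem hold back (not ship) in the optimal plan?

An optimal plan:
  Kent→M1: 20 × £9 = £180
  Kent→M2: 5 × £6 = £30
  Utica→M1: 10 × £1 = £10
  Orem→M1: 70 × £6 = £420
Total cost = £640.
Orem ships 70 of its 70, leaving 0.

0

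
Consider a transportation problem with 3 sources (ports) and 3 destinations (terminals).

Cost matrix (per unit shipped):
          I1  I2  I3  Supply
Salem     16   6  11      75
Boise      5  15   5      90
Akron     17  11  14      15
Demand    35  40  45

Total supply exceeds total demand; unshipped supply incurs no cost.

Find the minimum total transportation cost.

640

Optimal allocation:
  Salem–I2: 40 × 6 = 240
  Boise–I1: 35 × 5 = 175
  Boise–I3: 45 × 5 = 225
Total = 240 + 175 + 225 = 640.
(Supply check: Salem ships 40; Boise ships 80; Akron ships 0.)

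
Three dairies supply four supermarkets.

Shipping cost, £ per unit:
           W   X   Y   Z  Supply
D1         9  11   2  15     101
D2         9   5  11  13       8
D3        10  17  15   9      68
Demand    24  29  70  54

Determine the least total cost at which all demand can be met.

An optimal shipping plan:
  D1–W: 10 crates
  D1–X: 21 crates
  D1–Y: 70 crates
  D2–X: 8 crates
  D3–W: 14 crates
  D3–Z: 54 crates
Total cost = £1127.

1127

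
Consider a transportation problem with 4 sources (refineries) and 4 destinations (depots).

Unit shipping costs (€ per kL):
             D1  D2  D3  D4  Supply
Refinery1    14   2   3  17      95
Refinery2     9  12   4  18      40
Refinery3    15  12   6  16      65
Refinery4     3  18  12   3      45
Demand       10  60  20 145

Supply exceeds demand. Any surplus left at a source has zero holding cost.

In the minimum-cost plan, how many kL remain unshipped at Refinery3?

Minimum-cost shipments:
  Refinery1–D2: 60 kL
  Refinery1–D3: 20 kL
  Refinery1–D4: 15 kL
  Refinery2–D1: 10 kL
  Refinery2–D4: 20 kL
  Refinery3–D4: 65 kL
  Refinery4–D4: 45 kL
Total cost = €2060.
Refinery3 ships 65 of its 65, leaving 0.

0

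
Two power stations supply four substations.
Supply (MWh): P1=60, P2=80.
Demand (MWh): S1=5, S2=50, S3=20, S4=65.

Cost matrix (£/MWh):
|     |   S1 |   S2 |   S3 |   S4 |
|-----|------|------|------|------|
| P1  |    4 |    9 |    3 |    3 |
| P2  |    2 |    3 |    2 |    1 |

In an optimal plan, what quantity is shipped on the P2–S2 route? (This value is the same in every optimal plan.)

Solving gives:
  P1->S3: 20 × £3 = £60
  P1->S4: 40 × £3 = £120
  P2->S1: 5 × £2 = £10
  P2->S2: 50 × £3 = £150
  P2->S4: 25 × £1 = £25
Total cost = £365.
So P2→S2 carries 50 MWh.

50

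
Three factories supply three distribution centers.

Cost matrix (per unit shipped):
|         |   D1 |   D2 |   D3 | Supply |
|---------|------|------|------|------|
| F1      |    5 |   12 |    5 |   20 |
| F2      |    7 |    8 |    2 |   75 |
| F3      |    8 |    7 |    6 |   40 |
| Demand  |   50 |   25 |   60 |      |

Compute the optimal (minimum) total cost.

620

An optimal shipping plan:
  F1->D1: 20 × 5 = 100
  F2->D1: 15 × 7 = 105
  F2->D3: 60 × 2 = 120
  F3->D1: 15 × 8 = 120
  F3->D2: 25 × 7 = 175
Total = 100 + 105 + 120 + 120 + 175 = 620.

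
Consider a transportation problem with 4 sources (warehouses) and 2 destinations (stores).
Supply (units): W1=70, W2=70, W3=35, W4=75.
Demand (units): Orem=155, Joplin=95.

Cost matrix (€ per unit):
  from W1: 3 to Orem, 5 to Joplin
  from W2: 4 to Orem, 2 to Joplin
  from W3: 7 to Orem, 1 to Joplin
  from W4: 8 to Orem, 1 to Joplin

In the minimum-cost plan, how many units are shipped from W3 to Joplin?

The minimum-cost plan:
  W1 to Orem: 70 units
  W2 to Orem: 70 units
  W3 to Orem: 15 units
  W3 to Joplin: 20 units
  W4 to Joplin: 75 units
Total cost = €690.
So W3→Joplin carries 20 units.

20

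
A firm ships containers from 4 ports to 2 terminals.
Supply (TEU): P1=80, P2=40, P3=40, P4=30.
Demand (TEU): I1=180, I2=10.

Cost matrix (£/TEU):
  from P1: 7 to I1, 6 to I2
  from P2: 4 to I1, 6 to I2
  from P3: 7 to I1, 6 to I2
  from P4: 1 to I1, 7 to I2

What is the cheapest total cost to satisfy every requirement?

1020

A cheapest plan:
  P1->I1: 70 × £7 = £490
  P1->I2: 10 × £6 = £60
  P2->I1: 40 × £4 = £160
  P3->I1: 40 × £7 = £280
  P4->I1: 30 × £1 = £30
Total = 490 + 60 + 160 + 280 + 30 = £1020.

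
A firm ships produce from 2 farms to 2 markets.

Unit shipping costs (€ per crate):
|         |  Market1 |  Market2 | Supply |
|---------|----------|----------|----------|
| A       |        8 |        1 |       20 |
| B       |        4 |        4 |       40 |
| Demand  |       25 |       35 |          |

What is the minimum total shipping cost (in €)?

One minimum-cost allocation:
  A–Market2: 20 crates
  B–Market1: 25 crates
  B–Market2: 15 crates
Total cost = €180.

180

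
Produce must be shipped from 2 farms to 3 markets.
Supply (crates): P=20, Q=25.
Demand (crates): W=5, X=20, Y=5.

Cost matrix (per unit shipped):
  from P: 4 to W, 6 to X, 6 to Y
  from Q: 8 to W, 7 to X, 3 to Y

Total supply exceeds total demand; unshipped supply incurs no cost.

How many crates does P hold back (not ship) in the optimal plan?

0

An optimal plan:
  P to W: 5 × 4 = 20
  P to X: 15 × 6 = 90
  Q to X: 5 × 7 = 35
  Q to Y: 5 × 3 = 15
Total cost = 160.
P ships 20 of its 20, leaving 0.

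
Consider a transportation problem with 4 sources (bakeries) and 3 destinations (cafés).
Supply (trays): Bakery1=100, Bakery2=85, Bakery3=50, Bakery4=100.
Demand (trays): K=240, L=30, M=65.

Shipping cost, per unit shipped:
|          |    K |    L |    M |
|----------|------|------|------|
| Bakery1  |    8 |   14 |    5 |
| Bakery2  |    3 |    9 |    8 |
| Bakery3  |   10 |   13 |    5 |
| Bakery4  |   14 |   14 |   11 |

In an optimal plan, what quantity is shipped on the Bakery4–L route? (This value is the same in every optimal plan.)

30

Optimal shipments:
  Bakery1->K: 100 trays
  Bakery2->K: 85 trays
  Bakery3->M: 50 trays
  Bakery4->K: 55 trays
  Bakery4->L: 30 trays
  Bakery4->M: 15 trays
Total cost = 2660.
So Bakery4→L carries 30 trays.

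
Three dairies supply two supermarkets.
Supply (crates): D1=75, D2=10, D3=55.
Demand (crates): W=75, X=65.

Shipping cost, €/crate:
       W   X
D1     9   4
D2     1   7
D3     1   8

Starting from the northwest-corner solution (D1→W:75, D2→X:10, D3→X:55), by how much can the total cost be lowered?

770

Current plan cost = 75·9 + 10·7 + 55·8 = €1185.
Optimal plan:
  D1–W: 10 × €9 = €90
  D1–X: 65 × €4 = €260
  D2–W: 10 × €1 = €10
  D3–W: 55 × €1 = €55
Optimal cost = €415.
Saving = 1185 − 415 = €770.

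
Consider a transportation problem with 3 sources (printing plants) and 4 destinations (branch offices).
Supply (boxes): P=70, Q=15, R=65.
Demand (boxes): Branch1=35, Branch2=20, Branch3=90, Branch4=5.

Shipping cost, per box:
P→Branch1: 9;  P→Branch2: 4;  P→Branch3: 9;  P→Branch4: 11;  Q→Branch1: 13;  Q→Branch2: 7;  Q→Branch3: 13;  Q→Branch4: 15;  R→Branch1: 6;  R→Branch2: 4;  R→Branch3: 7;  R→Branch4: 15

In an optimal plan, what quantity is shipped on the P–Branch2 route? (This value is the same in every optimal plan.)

5

The minimum-cost plan:
  P to Branch2: 5 × 4 = 20
  P to Branch3: 60 × 9 = 540
  P to Branch4: 5 × 11 = 55
  Q to Branch2: 15 × 7 = 105
  R to Branch1: 35 × 6 = 210
  R to Branch3: 30 × 7 = 210
Total cost = 1140.
So P→Branch2 carries 5 boxes.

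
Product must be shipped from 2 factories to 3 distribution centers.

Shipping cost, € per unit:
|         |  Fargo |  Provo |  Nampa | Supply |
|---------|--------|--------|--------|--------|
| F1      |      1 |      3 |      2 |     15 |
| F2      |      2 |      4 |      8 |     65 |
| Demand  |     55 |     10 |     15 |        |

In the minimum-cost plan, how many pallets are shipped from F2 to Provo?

10

Optimal shipments:
  F1→Nampa: 15 × €2 = €30
  F2→Fargo: 55 × €2 = €110
  F2→Provo: 10 × €4 = €40
Total cost = €180.
So F2→Provo carries 10 pallets.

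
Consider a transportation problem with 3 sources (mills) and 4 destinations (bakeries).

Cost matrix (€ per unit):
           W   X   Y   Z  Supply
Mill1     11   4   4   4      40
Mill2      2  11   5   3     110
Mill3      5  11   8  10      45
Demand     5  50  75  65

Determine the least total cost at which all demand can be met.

955

Optimal allocation:
  Mill1 to X: 40 × €4 = €160
  Mill2 to Y: 45 × €5 = €225
  Mill2 to Z: 65 × €3 = €195
  Mill3 to W: 5 × €5 = €25
  Mill3 to X: 10 × €11 = €110
  Mill3 to Y: 30 × €8 = €240
Total = 160 + 225 + 195 + 25 + 110 + 240 = €955.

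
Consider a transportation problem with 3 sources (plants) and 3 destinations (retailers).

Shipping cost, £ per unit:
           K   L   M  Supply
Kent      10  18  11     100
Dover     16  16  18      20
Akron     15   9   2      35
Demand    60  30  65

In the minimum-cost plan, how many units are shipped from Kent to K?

60

Solving gives:
  Kent→K: 60 × £10 = £600
  Kent→L: 10 × £18 = £180
  Kent→M: 30 × £11 = £330
  Dover→L: 20 × £16 = £320
  Akron→M: 35 × £2 = £70
Total cost = £1500.
So Kent→K carries 60 units.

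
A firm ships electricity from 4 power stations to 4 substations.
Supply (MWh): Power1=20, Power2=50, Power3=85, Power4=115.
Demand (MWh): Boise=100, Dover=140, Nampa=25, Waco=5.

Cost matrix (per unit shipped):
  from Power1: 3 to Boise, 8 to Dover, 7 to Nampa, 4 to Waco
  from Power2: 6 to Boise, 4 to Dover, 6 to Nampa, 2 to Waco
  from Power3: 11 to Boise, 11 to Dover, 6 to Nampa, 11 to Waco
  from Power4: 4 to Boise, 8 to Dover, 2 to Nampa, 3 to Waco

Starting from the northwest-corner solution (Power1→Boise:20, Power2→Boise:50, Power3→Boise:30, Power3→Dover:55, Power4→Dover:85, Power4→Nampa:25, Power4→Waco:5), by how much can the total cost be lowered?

420

Current plan cost = 20·3 + 50·6 + 30·11 + 55·11 + 85·8 + 25·2 + 5·3 = 2040.
Optimal plan:
  Power1→Boise: 20 MWh
  Power2→Dover: 50 MWh
  Power3→Dover: 85 MWh
  Power4→Boise: 80 MWh
  Power4→Dover: 5 MWh
  Power4→Nampa: 25 MWh
  Power4→Waco: 5 MWh
Optimal cost = 1620.
Saving = 2040 − 1620 = 420.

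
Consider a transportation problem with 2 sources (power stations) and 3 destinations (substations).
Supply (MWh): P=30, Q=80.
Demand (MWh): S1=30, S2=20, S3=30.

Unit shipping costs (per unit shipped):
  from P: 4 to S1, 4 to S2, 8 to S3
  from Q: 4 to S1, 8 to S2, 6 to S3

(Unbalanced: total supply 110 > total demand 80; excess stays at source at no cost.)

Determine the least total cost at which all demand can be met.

380

An optimal shipping plan:
  P–S1: 10 MWh
  P–S2: 20 MWh
  Q–S1: 20 MWh
  Q–S3: 30 MWh
Total cost = 380.
(Supply check: P ships 30; Q ships 50.)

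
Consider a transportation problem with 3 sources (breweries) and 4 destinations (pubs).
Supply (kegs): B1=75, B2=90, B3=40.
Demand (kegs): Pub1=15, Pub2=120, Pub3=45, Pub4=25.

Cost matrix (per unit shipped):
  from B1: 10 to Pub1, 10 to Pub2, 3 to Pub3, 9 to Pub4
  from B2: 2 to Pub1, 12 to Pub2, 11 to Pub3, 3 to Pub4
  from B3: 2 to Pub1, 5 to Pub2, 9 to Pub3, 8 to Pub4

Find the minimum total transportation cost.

One minimum-cost allocation:
  B1 to Pub2: 30 × 10 = 300
  B1 to Pub3: 45 × 3 = 135
  B2 to Pub1: 15 × 2 = 30
  B2 to Pub2: 50 × 12 = 600
  B2 to Pub4: 25 × 3 = 75
  B3 to Pub2: 40 × 5 = 200
Total = 300 + 135 + 30 + 600 + 75 + 200 = 1340.
(Supply check: B1 ships 75; B2 ships 90; B3 ships 40.)

1340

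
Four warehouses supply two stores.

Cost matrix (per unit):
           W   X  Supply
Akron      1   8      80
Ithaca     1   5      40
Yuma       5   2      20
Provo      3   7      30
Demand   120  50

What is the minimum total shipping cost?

370

One minimum-cost allocation:
  Akron→W: 80 units
  Ithaca→W: 40 units
  Yuma→X: 20 units
  Provo→X: 30 units
Total cost = 370.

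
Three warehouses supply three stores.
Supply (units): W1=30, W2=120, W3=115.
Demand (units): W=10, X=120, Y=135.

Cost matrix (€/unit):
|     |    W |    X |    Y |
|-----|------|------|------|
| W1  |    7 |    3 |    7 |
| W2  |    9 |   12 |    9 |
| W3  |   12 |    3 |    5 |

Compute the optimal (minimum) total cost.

Optimal allocation:
  W1 to X: 30 × €3 = €90
  W2 to W: 10 × €9 = €90
  W2 to Y: 110 × €9 = €990
  W3 to X: 90 × €3 = €270
  W3 to Y: 25 × €5 = €125
Total = 90 + 90 + 990 + 270 + 125 = €1565.

1565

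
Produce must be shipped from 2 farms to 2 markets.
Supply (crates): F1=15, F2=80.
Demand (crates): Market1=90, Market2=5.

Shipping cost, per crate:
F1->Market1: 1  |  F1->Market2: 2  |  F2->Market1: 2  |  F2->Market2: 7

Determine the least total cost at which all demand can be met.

180

An optimal shipping plan:
  F1–Market1: 10 × 1 = 10
  F1–Market2: 5 × 2 = 10
  F2–Market1: 80 × 2 = 160
Total = 10 + 10 + 160 = 180.
(Supply check: F1 ships 15; F2 ships 80.)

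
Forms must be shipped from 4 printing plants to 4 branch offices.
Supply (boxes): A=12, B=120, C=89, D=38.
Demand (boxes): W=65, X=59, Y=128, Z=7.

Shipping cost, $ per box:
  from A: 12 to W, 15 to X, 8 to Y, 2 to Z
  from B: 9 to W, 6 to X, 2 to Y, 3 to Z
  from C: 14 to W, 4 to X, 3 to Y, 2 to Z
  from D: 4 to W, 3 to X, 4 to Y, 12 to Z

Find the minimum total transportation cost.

946

An optimal shipping plan:
  A–W: 5 × $12 = $60
  A–Z: 7 × $2 = $14
  B–W: 22 × $9 = $198
  B–Y: 98 × $2 = $196
  C–X: 59 × $4 = $236
  C–Y: 30 × $3 = $90
  D–W: 38 × $4 = $152
Total = 60 + 14 + 198 + 196 + 236 + 90 + 152 = $946.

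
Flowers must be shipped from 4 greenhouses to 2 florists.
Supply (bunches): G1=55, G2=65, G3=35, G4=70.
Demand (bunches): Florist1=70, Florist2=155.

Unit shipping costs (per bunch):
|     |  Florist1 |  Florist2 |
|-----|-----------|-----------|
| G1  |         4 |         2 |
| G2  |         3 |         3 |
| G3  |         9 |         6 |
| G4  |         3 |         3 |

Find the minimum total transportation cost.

725

Optimal allocation:
  G1 to Florist2: 55 × 2 = 110
  G2 to Florist1: 65 × 3 = 195
  G3 to Florist2: 35 × 6 = 210
  G4 to Florist1: 5 × 3 = 15
  G4 to Florist2: 65 × 3 = 195
Total = 110 + 195 + 210 + 15 + 195 = 725.
(Supply check: G1 ships 55; G2 ships 65; G3 ships 35; G4 ships 70.)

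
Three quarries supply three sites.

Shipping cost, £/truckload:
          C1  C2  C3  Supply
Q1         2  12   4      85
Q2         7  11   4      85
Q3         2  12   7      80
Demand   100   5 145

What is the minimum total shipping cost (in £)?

Optimal allocation:
  Q1->C1: 20 × £2 = £40
  Q1->C3: 65 × £4 = £260
  Q2->C2: 5 × £11 = £55
  Q2->C3: 80 × £4 = £320
  Q3->C1: 80 × £2 = £160
Total = 40 + 260 + 55 + 320 + 160 = £835.
(Supply check: Q1 ships 85; Q2 ships 85; Q3 ships 80.)

835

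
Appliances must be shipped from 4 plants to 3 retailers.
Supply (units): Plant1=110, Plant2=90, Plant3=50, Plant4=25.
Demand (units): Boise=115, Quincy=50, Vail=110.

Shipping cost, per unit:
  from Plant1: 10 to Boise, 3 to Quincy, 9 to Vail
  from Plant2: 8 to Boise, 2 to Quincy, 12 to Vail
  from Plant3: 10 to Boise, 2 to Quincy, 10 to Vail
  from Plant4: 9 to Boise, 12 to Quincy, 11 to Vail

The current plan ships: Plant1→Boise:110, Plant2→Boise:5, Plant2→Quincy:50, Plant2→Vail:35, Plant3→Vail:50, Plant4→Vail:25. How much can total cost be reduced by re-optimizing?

400

Current plan cost = 110·10 + 5·8 + 50·2 + 35·12 + 50·10 + 25·11 = 2435.
Optimal plan:
  Plant1 to Vail: 110 × 9 = 990
  Plant2 to Boise: 90 × 8 = 720
  Plant3 to Quincy: 50 × 2 = 100
  Plant4 to Boise: 25 × 9 = 225
Optimal cost = 2035.
Saving = 2435 − 2035 = 400.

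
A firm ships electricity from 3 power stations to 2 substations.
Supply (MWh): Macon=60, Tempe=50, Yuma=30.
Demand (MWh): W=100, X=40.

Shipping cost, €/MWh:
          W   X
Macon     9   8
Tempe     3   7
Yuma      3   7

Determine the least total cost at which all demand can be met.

Optimal allocation:
  Macon to W: 20 × €9 = €180
  Macon to X: 40 × €8 = €320
  Tempe to W: 50 × €3 = €150
  Yuma to W: 30 × €3 = €90
Total = 180 + 320 + 150 + 90 = €740.
(Supply check: Macon ships 60; Tempe ships 50; Yuma ships 30.)

740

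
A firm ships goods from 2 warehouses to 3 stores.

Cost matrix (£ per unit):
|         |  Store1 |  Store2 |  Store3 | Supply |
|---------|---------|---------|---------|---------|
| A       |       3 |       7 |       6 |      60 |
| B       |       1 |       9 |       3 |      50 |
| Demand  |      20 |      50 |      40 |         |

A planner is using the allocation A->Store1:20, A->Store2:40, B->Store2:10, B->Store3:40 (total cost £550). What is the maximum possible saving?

Current plan cost = 20·3 + 40·7 + 10·9 + 40·3 = £550.
Optimal plan:
  A to Store1: 10 units
  A to Store2: 50 units
  B to Store1: 10 units
  B to Store3: 40 units
Optimal cost = £510.
Saving = 550 − 510 = £40.

40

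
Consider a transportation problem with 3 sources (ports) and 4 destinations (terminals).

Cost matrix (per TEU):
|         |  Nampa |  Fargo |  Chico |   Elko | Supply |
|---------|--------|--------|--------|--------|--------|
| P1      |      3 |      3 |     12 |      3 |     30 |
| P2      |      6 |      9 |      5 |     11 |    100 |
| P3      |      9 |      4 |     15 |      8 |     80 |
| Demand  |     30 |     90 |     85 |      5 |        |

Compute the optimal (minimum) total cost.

925

One minimum-cost allocation:
  P1→Nampa: 15 × 3 = 45
  P1→Fargo: 10 × 3 = 30
  P1→Elko: 5 × 3 = 15
  P2→Nampa: 15 × 6 = 90
  P2→Chico: 85 × 5 = 425
  P3→Fargo: 80 × 4 = 320
Total = 45 + 30 + 15 + 90 + 425 + 320 = 925.
(Supply check: P1 ships 30; P2 ships 100; P3 ships 80.)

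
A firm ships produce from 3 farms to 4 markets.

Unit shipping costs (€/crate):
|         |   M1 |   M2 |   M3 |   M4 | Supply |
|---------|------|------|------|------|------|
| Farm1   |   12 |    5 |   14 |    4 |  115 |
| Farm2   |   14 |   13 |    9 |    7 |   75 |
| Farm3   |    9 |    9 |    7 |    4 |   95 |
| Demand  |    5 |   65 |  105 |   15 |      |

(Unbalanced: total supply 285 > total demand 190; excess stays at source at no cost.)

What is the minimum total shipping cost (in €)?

An optimal shipping plan:
  Farm1→M2: 65 × €5 = €325
  Farm1→M4: 15 × €4 = €60
  Farm2→M3: 15 × €9 = €135
  Farm3→M1: 5 × €9 = €45
  Farm3→M3: 90 × €7 = €630
Total = 325 + 60 + 135 + 45 + 630 = €1195.
(Supply check: Farm1 ships 80; Farm2 ships 15; Farm3 ships 95.)

1195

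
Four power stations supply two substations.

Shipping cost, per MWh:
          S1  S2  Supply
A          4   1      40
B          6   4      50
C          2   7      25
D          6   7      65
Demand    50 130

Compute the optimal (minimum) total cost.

720

A cheapest plan:
  A->S2: 40 × 1 = 40
  B->S2: 50 × 4 = 200
  C->S1: 25 × 2 = 50
  D->S1: 25 × 6 = 150
  D->S2: 40 × 7 = 280
Total = 40 + 200 + 50 + 150 + 280 = 720.
(Supply check: A ships 40; B ships 50; C ships 25; D ships 65.)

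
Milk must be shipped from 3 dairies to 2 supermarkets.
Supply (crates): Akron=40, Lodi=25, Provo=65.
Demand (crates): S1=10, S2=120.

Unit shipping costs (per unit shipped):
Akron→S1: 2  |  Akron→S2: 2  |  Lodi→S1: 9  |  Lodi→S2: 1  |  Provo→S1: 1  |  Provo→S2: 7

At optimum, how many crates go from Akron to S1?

Solving gives:
  Akron->S2: 40 × 2 = 80
  Lodi->S2: 25 × 1 = 25
  Provo->S1: 10 × 1 = 10
  Provo->S2: 55 × 7 = 385
Total cost = 500.
The route Akron→S1 is not used.

0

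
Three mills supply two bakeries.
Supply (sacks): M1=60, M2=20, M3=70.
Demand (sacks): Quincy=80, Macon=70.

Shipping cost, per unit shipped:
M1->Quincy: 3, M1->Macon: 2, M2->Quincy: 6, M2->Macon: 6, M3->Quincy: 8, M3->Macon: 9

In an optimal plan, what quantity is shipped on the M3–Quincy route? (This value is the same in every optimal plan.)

70

Solving gives:
  M1 to Macon: 60 × 2 = 120
  M2 to Quincy: 10 × 6 = 60
  M2 to Macon: 10 × 6 = 60
  M3 to Quincy: 70 × 8 = 560
Total cost = 800.
So M3→Quincy carries 70 sacks.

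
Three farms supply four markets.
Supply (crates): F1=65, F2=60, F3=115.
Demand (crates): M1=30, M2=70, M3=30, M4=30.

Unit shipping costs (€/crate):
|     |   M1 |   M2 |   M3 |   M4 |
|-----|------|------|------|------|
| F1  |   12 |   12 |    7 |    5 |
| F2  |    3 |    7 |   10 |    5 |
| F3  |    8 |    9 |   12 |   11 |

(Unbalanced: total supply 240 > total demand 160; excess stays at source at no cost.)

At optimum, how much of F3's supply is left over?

75

An optimal plan:
  F1->M3: 30 × €7 = €210
  F1->M4: 30 × €5 = €150
  F2->M1: 30 × €3 = €90
  F2->M2: 30 × €7 = €210
  F3->M2: 40 × €9 = €360
Total cost = €1020.
F3 ships 40 of its 115, leaving 75.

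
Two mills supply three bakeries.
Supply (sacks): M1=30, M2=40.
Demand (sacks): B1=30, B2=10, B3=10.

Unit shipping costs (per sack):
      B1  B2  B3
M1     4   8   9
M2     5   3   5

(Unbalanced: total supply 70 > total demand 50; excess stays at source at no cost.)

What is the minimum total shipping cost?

Optimal allocation:
  M1→B1: 30 × 4 = 120
  M2→B2: 10 × 3 = 30
  M2→B3: 10 × 5 = 50
Total = 120 + 30 + 50 = 200.

200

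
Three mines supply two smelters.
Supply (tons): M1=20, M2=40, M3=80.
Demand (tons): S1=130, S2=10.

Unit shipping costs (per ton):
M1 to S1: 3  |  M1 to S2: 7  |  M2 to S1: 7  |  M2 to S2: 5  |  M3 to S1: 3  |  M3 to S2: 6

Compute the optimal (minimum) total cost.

One minimum-cost allocation:
  M1→S1: 20 × 3 = 60
  M2→S1: 30 × 7 = 210
  M2→S2: 10 × 5 = 50
  M3→S1: 80 × 3 = 240
Total = 60 + 210 + 50 + 240 = 560.

560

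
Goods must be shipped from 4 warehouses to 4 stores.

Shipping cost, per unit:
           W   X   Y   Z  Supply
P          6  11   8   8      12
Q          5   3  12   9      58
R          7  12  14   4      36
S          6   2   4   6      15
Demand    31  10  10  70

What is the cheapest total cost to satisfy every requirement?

Optimal allocation:
  P–Z: 12 units
  Q–W: 31 units
  Q–X: 10 units
  Q–Z: 17 units
  R–Z: 36 units
  S–Y: 10 units
  S–Z: 5 units
Total cost = 648.

648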